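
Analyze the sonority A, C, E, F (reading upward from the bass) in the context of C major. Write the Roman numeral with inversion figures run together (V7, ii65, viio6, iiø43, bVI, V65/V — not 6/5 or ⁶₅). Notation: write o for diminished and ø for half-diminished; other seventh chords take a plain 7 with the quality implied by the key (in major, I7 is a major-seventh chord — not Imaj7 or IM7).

IV65

Stacked in thirds the chord is F-A-C-E: a major seventh chord on F.
In C major, F is the subdominant; the diatonic major seventh chord there is IV7.
With A in the bass the chord is in first inversion, so the figured bass is 65.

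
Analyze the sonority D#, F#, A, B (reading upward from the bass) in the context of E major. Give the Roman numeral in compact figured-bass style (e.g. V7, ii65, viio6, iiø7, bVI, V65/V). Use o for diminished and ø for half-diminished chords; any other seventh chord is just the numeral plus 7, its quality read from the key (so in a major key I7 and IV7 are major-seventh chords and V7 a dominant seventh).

V65

Stacked in thirds the chord is B-D#-F#-A: a dominant seventh chord on B.
B is scale degree 5 in E major, and a dominant seventh chord on that degree is written V7.
With D# in the bass the chord is in first inversion, so the figured bass is 65.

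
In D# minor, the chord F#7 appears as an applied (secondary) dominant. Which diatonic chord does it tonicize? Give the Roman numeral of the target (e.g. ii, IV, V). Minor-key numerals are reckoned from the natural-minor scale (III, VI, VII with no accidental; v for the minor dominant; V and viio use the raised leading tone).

VI

The chord is a dominant seventh chord on F#.
A dominant resolves down a perfect fifth: F# → B. In D# minor, B is scale degree 6, i.e. VI.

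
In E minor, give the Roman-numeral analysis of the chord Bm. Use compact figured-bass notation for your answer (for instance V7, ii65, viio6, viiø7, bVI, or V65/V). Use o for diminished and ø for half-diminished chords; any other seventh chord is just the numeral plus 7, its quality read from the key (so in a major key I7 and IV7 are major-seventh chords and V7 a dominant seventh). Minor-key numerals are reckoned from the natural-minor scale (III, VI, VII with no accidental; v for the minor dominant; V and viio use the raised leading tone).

Stacked in thirds the chord is B-D-F#: a minor triad on B.
In E minor, B is the dominant; the diatonic minor triad there is v.

v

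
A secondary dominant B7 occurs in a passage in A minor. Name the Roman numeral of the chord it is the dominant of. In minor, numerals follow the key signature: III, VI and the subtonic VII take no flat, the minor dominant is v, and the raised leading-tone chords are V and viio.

The chord is a dominant seventh chord on B.
A dominant resolves down a perfect fifth: B → E. In A minor, E is scale degree 5, i.e. V.

V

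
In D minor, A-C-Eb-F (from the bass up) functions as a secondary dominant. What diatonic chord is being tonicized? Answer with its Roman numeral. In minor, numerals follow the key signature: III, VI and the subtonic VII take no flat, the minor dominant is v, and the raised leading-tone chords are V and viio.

The chord is a dominant seventh chord on F.
A dominant resolves down a perfect fifth: F → Bb. In D minor, Bb is scale degree 6, i.e. VI.

VI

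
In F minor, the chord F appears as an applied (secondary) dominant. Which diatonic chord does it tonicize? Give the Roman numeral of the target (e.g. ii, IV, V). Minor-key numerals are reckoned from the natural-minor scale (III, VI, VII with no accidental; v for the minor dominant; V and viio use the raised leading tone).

The chord is a major triad on F.
A dominant resolves down a perfect fifth: F → Bb. In F minor, Bb is scale degree 4, i.e. iv.

iv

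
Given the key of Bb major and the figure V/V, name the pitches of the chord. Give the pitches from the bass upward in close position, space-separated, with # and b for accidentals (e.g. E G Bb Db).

C E G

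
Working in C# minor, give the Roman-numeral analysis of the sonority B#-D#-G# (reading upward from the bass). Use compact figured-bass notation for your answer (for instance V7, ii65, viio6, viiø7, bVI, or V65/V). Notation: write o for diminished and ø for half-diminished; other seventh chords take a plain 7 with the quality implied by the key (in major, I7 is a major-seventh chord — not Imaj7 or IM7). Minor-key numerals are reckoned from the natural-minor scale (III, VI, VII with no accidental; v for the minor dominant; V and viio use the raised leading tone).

V6

Stacked in thirds the chord is G#-B#-D#: a major triad on G#.
G# is scale degree 5 in C# minor, and a major triad on that degree is written V.
With B# in the bass the chord is in first inversion, so the figured bass is 6.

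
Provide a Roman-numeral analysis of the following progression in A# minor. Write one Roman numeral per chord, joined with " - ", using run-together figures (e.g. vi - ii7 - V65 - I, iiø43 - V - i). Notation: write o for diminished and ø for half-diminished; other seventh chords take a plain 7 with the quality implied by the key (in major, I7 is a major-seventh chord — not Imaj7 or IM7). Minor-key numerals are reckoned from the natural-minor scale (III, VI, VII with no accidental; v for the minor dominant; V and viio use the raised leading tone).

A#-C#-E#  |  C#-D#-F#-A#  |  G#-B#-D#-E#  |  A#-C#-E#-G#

A#-C#-E#: minor triad on A# = scale degree 1 → i.
C#-D#-F#-A#: root D# is the subdominant; minor seventh chord there is iv42.
G#-B#-D#-E#: root E# is the dominant; minor seventh chord there is v65.
A#-C#-E#-G# has root A#, degree 1 in A# minor, so i7.

i - iv42 - v65 - i7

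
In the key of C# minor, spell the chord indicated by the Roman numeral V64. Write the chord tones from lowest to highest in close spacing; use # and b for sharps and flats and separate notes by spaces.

In C# minor, scale degree 5 is G#. The dominant is major (leading tone raised), so V is a major triad.
That chord is spelled G#-B#-D#.
The figured bass 64 indicates second inversion, placing the fifth (D#) in the bass: D#-G#-B#.

D# G# B#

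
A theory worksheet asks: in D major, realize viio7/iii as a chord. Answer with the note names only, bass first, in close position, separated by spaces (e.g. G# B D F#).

viio7/iii is a secondary leading-tone chord. The target iii is F# in D major; the applied chord is rooted a semitone below, on E#.
Building a fully diminished seventh chord on E# gives E#-G#-B-D.

E# G# B D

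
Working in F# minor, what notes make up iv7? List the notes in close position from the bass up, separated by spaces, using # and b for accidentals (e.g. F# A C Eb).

B D F# A

The numeral's case and figure indicate a minor seventh chord. In F# minor its root, the fourth degree, is B.
Stacking thirds from B gives B-D-F#-A.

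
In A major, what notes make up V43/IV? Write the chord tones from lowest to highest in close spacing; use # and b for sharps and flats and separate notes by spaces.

The slash means an applied dominant: we want the dominant of IV. In A major, IV is D major, and its dominant is built on A.
Building a dominant seventh chord on A gives A-C#-E-G.
The figured bass 43 indicates second inversion, placing the fifth (E) in the bass: E-G-A-C#.

E G A C#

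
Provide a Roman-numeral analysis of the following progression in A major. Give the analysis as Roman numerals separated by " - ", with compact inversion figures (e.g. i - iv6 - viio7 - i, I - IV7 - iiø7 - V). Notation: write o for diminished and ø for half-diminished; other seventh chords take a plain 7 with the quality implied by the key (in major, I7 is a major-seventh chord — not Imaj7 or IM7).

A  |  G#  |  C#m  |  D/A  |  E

I - V/iii - iii - IV64 - V

A: root A is the tonic; major triad there is I.
G#: chromatic; G# is V of iii, so V/iii.
C#m: root C# is the mediant; minor triad there is iii.
D/A has root D, degree 4 in A major, so IV64.
E has root E, degree 5 in A major, so V.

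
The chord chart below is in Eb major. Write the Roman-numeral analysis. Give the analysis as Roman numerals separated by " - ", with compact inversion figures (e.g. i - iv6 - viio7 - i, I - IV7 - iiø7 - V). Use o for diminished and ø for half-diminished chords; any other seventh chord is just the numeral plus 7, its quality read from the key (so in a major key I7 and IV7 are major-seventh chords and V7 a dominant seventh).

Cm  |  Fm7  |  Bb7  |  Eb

Cm: minor triad on C = scale degree 6 → vi.
Fm7: minor seventh chord on F = scale degree 2 → ii7.
Bb7 has root Bb, degree 5 in Eb major, so V7.
Eb: major triad on Eb = scale degree 1 → I.

vi - ii7 - V7 - I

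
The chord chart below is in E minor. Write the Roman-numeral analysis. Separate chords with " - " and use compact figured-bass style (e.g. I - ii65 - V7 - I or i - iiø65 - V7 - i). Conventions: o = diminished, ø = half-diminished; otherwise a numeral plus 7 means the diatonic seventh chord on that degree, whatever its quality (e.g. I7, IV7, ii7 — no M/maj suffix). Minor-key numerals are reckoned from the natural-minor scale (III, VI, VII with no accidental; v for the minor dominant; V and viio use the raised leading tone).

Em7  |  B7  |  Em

Em7 has root E, degree 1 in E minor, so i7.
B7 has root B, degree 5 in E minor, so V7.
Em has root E, degree 1 in E minor, so i.

i7 - V7 - i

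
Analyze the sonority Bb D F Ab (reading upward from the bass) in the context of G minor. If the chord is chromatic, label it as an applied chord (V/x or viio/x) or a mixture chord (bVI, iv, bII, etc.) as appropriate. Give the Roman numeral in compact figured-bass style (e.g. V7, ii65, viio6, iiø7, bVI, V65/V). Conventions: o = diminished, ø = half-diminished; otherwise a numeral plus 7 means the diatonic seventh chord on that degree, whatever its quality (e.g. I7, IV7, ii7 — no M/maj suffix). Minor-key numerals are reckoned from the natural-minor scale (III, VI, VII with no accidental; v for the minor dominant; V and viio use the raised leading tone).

Stacked in thirds the chord is Bb-D-F-Ab: a dominant seventh chord on Bb.
Bb is not a diatonic chord root with this quality in G minor, but it lies a perfect fifth above Eb (VI), so the chord functions as an applied dominant of VI.

V7/VI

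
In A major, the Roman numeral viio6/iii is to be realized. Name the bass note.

The applied chord viio6/iii is rooted on B#: B#-D#-F#.
The figure 6 means first inversion — the third is in the bass.

D#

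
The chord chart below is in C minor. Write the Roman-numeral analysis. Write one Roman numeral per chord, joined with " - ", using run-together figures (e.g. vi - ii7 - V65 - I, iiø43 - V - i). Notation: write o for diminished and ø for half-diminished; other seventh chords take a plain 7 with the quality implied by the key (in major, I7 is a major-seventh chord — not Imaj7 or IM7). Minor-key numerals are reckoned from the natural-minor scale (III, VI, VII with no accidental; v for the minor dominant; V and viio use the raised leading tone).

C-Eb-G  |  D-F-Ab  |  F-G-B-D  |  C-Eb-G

i - iio - V42 - i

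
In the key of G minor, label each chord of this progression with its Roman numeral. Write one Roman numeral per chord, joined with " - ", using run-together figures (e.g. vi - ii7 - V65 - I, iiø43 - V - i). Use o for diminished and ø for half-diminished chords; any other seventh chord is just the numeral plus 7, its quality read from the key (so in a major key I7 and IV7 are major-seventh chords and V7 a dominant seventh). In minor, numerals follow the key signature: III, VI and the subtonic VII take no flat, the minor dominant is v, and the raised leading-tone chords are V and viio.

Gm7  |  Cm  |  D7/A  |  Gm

i7 - iv - V43 - i

Gm7: minor seventh chord on G = scale degree 1 → i7.
Cm: minor triad on C = scale degree 4 → iv.
D7/A: dominant seventh chord on D = scale degree 5 → V43.
Gm has root G, degree 1 in G minor, so i.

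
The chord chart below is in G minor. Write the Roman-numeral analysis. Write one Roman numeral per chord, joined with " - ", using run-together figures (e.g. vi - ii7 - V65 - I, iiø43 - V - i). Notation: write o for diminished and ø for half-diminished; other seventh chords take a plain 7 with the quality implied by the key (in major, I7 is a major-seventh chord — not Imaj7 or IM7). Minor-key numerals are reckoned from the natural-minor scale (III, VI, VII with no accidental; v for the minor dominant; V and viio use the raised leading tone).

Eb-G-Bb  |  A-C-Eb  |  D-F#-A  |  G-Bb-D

VI - iio - V - i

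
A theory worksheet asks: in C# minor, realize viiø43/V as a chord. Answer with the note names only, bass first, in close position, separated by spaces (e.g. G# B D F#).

The slash marks an applied leading-tone chord: viio of V. In C# minor, V is G#, so the leading tone to it is F##, a half step below.
Building a half-diminished seventh chord on F## gives F##-A#-C#-E#.
The figured bass 43 indicates second inversion, placing the fifth (C#) in the bass: C#-E#-F##-A#.

C# E# F## A#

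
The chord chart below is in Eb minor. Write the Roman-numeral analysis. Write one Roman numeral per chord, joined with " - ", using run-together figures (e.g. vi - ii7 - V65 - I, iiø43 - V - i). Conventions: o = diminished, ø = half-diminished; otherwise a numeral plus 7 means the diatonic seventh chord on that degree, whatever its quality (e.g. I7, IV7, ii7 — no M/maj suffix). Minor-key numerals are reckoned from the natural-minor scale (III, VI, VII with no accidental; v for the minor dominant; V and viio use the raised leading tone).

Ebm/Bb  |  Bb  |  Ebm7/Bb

i64 - V - i43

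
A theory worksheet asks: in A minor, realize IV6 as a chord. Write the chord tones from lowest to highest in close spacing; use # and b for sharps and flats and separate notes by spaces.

IV6 is the major subdominant, borrowed from the parallel major. In A minor that root is D.
So the chord is D-F#-A, a major triad.
With the 6 figure the chord is in first inversion; from the bass F# upward in close position it reads F#-A-D.

F# A D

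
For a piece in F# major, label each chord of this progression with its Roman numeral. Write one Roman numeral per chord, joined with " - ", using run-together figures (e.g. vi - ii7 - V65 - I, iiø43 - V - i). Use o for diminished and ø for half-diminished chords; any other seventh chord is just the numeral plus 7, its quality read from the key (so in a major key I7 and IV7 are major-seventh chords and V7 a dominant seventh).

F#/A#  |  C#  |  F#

I6 - V - I

F#/A# has root F#, degree 1 in F# major, so I6.
C#: root C# is the dominant; major triad there is V.
F#: root F# is the tonic; major triad there is I.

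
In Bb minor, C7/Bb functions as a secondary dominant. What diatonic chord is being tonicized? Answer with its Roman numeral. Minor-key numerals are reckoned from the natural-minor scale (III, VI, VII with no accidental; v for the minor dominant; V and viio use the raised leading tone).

V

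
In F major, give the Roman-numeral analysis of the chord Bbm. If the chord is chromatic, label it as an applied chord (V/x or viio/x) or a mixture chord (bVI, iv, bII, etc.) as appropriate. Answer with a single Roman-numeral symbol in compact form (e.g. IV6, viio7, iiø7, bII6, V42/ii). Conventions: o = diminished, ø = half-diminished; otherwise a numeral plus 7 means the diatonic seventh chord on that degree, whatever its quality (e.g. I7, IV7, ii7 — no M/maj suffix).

iv

The pitches Bb-Db-F form a minor triad rooted on Bb.
Bb is the fourth degree of F major. This is the minor subdominant, borrowed from the parallel minor.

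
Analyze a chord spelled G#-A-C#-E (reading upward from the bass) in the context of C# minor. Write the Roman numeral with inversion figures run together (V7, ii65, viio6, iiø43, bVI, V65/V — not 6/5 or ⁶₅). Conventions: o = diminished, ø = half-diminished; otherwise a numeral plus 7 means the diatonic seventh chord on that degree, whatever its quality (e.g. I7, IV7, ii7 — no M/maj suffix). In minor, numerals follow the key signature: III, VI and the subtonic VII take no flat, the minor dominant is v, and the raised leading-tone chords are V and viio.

Stacked in thirds the chord is A-C#-E-G#: a major seventh chord on A.
In C# minor, A is the submediant; the diatonic major seventh chord there is VI7.
With G# in the bass the chord is in third inversion, so the figured bass is 42.

VI42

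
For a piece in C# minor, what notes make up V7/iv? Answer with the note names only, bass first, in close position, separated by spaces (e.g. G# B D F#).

The slash means an applied dominant: we want the dominant of iv. In C# minor, iv is F# minor, and its dominant is built on C#.
Building a dominant seventh chord on C# gives C#-E#-G#-B.

C# E# G# B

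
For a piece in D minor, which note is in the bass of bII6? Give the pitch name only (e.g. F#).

G

bII in D minor has root Eb; the chord is Eb-G-Bb.
The figure 6 means first inversion — the third is in the bass.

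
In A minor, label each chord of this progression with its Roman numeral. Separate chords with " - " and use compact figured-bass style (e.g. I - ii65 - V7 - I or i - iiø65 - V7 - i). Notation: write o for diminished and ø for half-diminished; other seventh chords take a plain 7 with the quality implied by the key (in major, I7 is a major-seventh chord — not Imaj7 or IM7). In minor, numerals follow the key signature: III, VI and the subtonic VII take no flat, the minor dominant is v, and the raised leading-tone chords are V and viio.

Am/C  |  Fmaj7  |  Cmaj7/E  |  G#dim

i6 - VI7 - III65 - viio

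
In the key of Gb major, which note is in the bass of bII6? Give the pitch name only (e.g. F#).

Cb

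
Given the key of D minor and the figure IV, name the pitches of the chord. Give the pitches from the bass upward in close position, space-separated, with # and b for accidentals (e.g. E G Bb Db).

G B D

Scale degree 4 in D minor is G; here the chord built on it is altered to a major triad. IV is the major subdominant, borrowed from the parallel major.
So the chord is G-B-D.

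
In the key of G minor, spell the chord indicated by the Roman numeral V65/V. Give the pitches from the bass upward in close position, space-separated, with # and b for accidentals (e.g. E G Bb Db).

V65/V is a secondary dominant — the dominant seventh of V. V in G minor is D, so the applied chord's root is A, a perfect fifth above.
Building a dominant seventh chord on A gives A-C#-E-G.
The figured bass 65 indicates first inversion, placing the third (C#) in the bass: C#-E-G-A.

C# E G A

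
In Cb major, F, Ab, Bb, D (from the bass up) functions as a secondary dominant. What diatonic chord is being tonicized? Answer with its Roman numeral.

iii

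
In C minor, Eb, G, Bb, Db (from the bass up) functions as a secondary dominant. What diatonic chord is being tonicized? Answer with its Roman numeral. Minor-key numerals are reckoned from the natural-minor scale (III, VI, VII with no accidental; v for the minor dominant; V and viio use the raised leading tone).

VI

The chord is a dominant seventh chord on Eb.
A dominant resolves down a perfect fifth: Eb → Ab. In C minor, Ab is scale degree 6, i.e. VI.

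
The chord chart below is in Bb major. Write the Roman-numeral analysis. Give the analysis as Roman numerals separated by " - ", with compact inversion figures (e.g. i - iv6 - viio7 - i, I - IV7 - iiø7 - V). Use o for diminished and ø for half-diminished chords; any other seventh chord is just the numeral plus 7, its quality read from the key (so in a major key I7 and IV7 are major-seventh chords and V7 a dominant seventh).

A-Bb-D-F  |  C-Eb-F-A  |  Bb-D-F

I42 - V43 - I

A-Bb-D-F: major seventh chord on Bb = scale degree 1 → I42.
C-Eb-F-A: root F is the dominant; dominant seventh chord there is V43.
Bb-D-F has root Bb, degree 1 in Bb major, so I.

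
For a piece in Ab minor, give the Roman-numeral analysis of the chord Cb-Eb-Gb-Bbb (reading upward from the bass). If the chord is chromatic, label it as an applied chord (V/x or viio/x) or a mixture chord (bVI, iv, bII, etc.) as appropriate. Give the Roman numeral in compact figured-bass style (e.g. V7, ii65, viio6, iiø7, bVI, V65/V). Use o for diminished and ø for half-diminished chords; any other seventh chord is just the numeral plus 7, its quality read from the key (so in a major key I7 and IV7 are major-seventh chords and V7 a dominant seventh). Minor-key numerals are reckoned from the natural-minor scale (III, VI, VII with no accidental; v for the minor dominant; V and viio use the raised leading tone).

Stacked in thirds the chord is Cb-Eb-Gb-Bbb: a dominant seventh chord on Cb.
Cb is not a diatonic chord root with this quality in Ab minor, but it lies a perfect fifth above Fb (VI), so the chord functions as an applied dominant of VI.

V7/VI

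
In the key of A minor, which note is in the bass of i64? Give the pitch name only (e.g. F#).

E

i in A minor has root A; the chord is A-C-E.
The figure 64 means second inversion — the fifth is in the bass.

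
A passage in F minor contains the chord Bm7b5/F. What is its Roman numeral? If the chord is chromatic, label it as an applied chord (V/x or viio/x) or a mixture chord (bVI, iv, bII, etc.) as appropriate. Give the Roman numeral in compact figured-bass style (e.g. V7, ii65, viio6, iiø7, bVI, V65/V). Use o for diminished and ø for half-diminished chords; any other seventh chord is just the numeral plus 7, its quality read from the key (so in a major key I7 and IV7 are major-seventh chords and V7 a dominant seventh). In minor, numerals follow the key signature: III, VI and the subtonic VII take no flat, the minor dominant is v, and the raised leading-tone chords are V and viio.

viiø43/V

Stacked in thirds the chord is B-D-F-A: a half-diminished seventh chord on B.
B sits a half step below C (V in F minor); a diminished chord there is the applied leading-tone chord of V.
With F in the bass the chord is in second inversion, so the figured bass is 43.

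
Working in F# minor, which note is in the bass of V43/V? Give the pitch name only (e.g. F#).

The applied chord V43/V is rooted on G#: G#-B#-D#-F#.
The figure 43 means second inversion — the fifth is in the bass.

D#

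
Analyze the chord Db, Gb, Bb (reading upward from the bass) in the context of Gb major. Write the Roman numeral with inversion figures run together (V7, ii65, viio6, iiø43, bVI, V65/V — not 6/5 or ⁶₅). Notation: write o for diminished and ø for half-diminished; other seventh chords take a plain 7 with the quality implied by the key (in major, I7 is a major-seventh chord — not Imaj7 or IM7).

Stacked in thirds the chord is Gb-Bb-Db: a major triad on Gb.
In Gb major, Gb is the tonic; the diatonic major triad there is I.
With Db in the bass the chord is in second inversion, so the figured bass is 64.

I64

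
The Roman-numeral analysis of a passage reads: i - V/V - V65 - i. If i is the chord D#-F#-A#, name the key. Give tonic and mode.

D# minor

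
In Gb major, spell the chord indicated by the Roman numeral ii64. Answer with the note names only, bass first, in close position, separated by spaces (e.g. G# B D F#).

Eb Ab Cb

The numeral's case and figure indicate a minor triad. In Gb major its root, scale degree 2, is Ab.
That chord is spelled Ab-Cb-Eb.
The figured bass 64 indicates second inversion, placing the fifth (Eb) in the bass: Eb-Ab-Cb.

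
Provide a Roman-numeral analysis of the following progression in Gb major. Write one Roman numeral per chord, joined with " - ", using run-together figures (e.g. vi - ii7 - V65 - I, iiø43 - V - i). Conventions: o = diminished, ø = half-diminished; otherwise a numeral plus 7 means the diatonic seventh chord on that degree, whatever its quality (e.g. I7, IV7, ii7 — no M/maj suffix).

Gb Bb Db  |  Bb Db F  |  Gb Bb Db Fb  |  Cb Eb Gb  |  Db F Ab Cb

Gb-Bb-Db: root Gb is the tonic; major triad there is I.
Bb-Db-F: root Bb is the mediant; minor triad there is iii.
Gb-Bb-Db-Fb is the secondary dominant of IV (dominant seventh chord on Gb): V7/IV.
Cb-Eb-Gb: root Cb is the subdominant; major triad there is IV.
Db-F-Ab-Cb: dominant seventh chord on Db = scale degree 5 → V7.

I - iii - V7/IV - IV - V7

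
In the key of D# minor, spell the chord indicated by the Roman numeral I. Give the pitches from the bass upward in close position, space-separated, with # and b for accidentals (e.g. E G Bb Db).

Scale degree 1 in D# minor is D#; here the chord built on it is altered to a major triad. I is the major tonic (Picardy third), borrowed from the parallel major.
So the chord is D#-F##-A#.

D# F## A#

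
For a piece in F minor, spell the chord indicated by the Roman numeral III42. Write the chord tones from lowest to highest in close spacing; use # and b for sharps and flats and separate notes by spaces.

In F minor, scale degree 3 is Ab, and the diatonic chord built there is a major seventh chord.
Stacking thirds from Ab gives Ab-C-Eb-G.
The figured bass 42 indicates third inversion, placing the seventh (G) in the bass: G-Ab-C-Eb.

G Ab C Eb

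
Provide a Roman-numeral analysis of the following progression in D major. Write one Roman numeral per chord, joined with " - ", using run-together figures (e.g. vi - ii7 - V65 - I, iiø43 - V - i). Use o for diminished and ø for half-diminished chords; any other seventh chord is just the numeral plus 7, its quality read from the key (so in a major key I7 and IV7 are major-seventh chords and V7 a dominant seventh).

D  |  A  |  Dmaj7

D: major triad on D = scale degree 1 → I.
A: root A is the dominant; major triad there is V.
Dmaj7 has root D, degree 1 in D major, so I7.

I - V - I7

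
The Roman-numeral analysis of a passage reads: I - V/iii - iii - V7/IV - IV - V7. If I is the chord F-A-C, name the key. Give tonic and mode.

I is given as F-A-C — a major triad with root F.
If F is scale degree 1 and the mode makes that degree carry a major triad, the tonic is F and the mode is major.

F major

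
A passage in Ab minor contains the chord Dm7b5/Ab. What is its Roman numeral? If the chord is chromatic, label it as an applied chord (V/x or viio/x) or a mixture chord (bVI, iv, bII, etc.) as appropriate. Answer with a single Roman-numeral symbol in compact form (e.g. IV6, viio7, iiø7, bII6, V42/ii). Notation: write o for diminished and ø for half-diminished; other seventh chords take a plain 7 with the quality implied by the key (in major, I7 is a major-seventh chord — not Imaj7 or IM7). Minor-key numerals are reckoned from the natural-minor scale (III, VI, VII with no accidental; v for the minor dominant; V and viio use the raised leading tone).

Stacked in thirds the chord is D-F-Ab-C: a half-diminished seventh chord on D.
D sits a half step below Eb (V in Ab minor); a diminished chord there is the applied leading-tone chord of V.
With Ab in the bass the chord is in second inversion, so the figured bass is 43.

viiø43/V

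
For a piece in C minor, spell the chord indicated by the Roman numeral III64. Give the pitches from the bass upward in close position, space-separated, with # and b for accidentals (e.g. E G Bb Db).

Bb Eb G

The numeral's case and figure indicate a major triad. In C minor its root, scale degree 3, is Eb.
Stacking thirds from Eb gives Eb-G-Bb.
The figured bass 64 indicates second inversion, placing the fifth (Bb) in the bass: Bb-Eb-G.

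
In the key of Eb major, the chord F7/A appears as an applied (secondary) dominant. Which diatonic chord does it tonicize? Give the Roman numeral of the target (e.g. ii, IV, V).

V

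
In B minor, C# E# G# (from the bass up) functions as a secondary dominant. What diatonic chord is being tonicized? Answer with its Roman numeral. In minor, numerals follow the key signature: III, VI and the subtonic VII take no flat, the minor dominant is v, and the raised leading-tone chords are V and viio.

V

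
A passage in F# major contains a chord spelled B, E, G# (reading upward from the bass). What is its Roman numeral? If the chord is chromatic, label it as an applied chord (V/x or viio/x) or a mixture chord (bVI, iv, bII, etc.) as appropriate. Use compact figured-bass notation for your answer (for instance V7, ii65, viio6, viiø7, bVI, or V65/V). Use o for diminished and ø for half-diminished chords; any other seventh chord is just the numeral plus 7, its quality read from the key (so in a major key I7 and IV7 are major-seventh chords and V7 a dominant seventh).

Stacked in thirds the chord is E-G#-B: a major triad on E.
E is the lowered seventh degree of F# major (diatonic 7 would be E#). This is a major triad on the lowered seventh degree (the subtonic), borrowed from the parallel minor.
With B in the bass the chord is in second inversion, so the figured bass is 64.

bVII64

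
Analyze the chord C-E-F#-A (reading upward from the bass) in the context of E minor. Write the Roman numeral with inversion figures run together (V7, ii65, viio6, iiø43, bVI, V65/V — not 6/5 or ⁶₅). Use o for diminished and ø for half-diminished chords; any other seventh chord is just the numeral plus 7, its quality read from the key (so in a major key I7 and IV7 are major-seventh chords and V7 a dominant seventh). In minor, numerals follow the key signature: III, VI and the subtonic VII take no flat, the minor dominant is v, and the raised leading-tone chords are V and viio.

iiø43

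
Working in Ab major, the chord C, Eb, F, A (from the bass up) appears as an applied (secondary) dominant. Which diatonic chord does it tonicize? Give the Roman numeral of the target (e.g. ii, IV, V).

ii

The chord is a dominant seventh chord on F.
A dominant resolves down a perfect fifth: F → Bb. In Ab major, Bb is scale degree 2, i.e. ii.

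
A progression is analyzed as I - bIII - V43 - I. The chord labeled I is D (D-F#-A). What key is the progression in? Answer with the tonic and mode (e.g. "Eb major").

D major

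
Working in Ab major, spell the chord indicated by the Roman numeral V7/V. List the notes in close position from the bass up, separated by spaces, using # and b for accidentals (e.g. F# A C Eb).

Bb D F Ab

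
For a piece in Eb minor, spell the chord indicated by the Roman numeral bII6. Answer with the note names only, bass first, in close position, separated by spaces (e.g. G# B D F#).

Ab Cb Fb

bII6 is the Neapolitan sixth — a major triad on the lowered second degree, here in its customary first inversion. In Eb minor that root is Fb.
So the chord is Fb-Ab-Cb, a major triad.
The figured bass 6 indicates first inversion, placing the third (Ab) in the bass: Ab-Cb-Fb.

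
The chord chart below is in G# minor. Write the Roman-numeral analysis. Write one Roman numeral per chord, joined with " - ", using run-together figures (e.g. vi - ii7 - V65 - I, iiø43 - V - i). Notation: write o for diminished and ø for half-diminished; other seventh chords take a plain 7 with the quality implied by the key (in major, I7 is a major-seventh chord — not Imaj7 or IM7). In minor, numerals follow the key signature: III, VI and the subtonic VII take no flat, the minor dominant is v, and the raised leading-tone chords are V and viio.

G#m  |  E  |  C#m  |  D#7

G#m: minor triad on G# = scale degree 1 → i.
E: major triad on E = scale degree 6 → VI.
C#m has root C#, degree 4 in G# minor, so iv.
D#7: dominant seventh chord on D# = scale degree 5 → V7.

i - VI - iv - V7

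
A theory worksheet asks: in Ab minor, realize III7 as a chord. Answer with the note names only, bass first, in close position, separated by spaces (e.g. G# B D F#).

Cb Eb Gb Bb

In Ab minor, the mediant is Cb, and the diatonic chord built there is a major seventh chord.
Stacking thirds from Cb gives Cb-Eb-Gb-Bb.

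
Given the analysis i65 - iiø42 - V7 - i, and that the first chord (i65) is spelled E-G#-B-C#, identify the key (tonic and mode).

The anchor chord is a minor seventh chord on C#, labeled i65.
If C# is scale degree 1 and the mode makes that degree carry a minor seventh chord, the tonic is C# and the mode is minor.

C# minor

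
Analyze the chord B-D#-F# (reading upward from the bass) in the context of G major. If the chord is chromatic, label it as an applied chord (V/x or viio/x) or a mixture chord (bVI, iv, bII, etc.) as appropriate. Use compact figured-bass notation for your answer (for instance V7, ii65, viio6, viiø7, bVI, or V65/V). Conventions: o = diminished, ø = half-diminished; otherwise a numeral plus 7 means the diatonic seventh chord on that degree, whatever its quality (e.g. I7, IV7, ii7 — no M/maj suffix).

The pitches B-D#-F# form a major triad rooted on B.
B is not a diatonic chord root with this quality in G major, but it lies a perfect fifth above E (vi), so the chord functions as an applied dominant of vi.

V/vi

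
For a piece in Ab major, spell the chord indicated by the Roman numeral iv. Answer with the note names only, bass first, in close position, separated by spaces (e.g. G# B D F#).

iv is the minor subdominant, borrowed from the parallel minor. In Ab major that root is Db.
So the chord is Db-Fb-Ab, a minor triad.

Db Fb Ab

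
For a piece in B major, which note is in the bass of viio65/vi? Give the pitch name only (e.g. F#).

The applied chord viio65/vi is rooted on F##: F##-A#-C#-E.
The figure 65 means first inversion — the third is in the bass.

A#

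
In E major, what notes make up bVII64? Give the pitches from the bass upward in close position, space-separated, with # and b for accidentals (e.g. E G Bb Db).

A D F#

Scale degree 7 in E major is D#; lowering it a half step gives D. bVII64 is a major triad on the lowered seventh degree (the subtonic), borrowed from the parallel minor.
So the chord is D-F#-A.
The figured bass 64 indicates second inversion, placing the fifth (A) in the bass: A-D-F#.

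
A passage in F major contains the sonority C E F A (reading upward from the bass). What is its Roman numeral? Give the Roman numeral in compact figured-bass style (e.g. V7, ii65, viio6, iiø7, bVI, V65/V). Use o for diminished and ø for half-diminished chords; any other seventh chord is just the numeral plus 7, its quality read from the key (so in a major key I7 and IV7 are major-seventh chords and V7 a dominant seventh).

I43

The pitches F-A-C-E form a major seventh chord rooted on F.
F is scale degree 1 in F major, and a major seventh chord on that degree is written I7.
With C in the bass the chord is in second inversion, so the figured bass is 43.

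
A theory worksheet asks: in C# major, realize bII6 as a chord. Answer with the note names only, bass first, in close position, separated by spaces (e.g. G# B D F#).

F# A D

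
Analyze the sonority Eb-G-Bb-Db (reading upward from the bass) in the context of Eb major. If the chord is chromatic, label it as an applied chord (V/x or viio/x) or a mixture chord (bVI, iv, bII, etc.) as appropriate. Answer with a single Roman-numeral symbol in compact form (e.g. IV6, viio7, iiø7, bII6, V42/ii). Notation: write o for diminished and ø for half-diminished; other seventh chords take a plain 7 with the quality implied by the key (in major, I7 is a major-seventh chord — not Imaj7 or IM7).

V7/IV

Stacked in thirds the chord is Eb-G-Bb-Db: a dominant seventh chord on Eb.
Eb is not a diatonic chord root with this quality in Eb major, but it lies a perfect fifth above Ab (IV), so the chord functions as an applied dominant of IV.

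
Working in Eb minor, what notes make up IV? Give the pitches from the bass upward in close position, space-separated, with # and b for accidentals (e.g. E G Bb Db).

Ab C Eb

IV is the major subdominant, borrowed from the parallel major. In Eb minor that root is Ab.
So the chord is Ab-C-Eb.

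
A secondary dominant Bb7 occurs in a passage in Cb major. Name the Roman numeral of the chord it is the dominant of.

iii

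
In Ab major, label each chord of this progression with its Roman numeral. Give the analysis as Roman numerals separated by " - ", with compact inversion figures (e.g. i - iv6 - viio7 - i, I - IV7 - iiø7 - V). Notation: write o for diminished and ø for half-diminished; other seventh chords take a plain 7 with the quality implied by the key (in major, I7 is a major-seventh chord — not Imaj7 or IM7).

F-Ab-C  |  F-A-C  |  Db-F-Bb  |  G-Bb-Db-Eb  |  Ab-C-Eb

F-Ab-C: root F is the submediant; minor triad there is vi.
F-A-C: a major triad on F, the applied dominant of ii → V/ii.
Db-F-Bb has root Bb, degree 2 in Ab major, so ii6.
G-Bb-Db-Eb: dominant seventh chord on Eb = scale degree 5 → V65.
Ab-C-Eb: major triad on Ab = scale degree 1 → I.

vi - V/ii - ii6 - V65 - I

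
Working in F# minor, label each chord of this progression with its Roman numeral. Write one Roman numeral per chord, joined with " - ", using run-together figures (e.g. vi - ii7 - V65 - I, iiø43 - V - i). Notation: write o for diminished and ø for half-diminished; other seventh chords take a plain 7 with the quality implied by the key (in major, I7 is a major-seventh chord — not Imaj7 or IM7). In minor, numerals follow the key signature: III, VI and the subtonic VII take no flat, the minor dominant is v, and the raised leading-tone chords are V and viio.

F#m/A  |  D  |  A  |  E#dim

F#m/A: minor triad on F# = scale degree 1 → i6.
D: root D is the submediant; major triad there is VI.
A: root A is the mediant; major triad there is III.
E#dim: diminished triad on E# = scale degree 7 → viio.

i6 - VI - III - viio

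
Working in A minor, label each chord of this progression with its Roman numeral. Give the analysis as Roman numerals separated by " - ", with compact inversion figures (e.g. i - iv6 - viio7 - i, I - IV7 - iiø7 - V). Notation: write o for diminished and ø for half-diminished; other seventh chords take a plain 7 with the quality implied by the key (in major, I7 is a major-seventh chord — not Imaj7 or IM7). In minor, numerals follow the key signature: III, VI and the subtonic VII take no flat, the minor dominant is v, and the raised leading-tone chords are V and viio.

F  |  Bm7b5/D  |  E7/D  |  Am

VI - iiø65 - V42 - i

F: root F is the submediant; major triad there is VI.
Bm7b5/D: root B is the supertonic; half-diminished seventh chord there is iiø65.
E7/D: dominant seventh chord on E = scale degree 5 → V42.
Am has root A, degree 1 in A minor, so i.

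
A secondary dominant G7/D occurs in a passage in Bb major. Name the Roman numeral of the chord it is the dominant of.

ii

The chord is a dominant seventh chord on G.
A dominant resolves down a perfect fifth: G → C. In Bb major, C is scale degree 2, i.e. ii.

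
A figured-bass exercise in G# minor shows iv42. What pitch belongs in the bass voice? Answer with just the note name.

iv in G# minor has root C#; the chord is C#-E-G#-B.
The figure 42 means third inversion — the seventh is in the bass.

B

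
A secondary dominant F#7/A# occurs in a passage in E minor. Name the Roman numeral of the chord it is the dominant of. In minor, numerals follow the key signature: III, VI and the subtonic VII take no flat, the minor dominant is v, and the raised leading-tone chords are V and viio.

The chord is a dominant seventh chord on F#.
A dominant resolves down a perfect fifth: F# → B. In E minor, B is scale degree 5, i.e. V.

V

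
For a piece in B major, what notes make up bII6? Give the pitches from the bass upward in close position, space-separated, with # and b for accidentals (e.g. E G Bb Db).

Scale degree 2 in B major is C#; lowering it a half step gives C. bII6 is the Neapolitan sixth — a major triad on the lowered second degree, here in its customary first inversion.
So the chord is C-E-G, a major triad.
The figured bass 6 indicates first inversion, placing the third (E) in the bass: E-G-C.

E G C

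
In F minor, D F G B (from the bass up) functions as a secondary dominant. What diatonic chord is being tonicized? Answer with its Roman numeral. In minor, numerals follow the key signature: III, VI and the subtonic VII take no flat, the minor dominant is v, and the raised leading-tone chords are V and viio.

V

The chord is a dominant seventh chord on G.
A dominant resolves down a perfect fifth: G → C. In F minor, C is scale degree 5, i.e. V.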